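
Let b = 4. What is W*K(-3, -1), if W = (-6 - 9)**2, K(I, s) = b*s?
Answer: -900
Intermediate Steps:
K(I, s) = 4*s
W = 225 (W = (-15)**2 = 225)
W*K(-3, -1) = 225*(4*(-1)) = 225*(-4) = -900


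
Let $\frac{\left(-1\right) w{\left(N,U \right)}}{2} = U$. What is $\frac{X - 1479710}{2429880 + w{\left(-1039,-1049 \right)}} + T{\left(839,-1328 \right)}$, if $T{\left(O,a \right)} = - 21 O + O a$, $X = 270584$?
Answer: $- \frac{1376270330642}{1215989} \approx -1.1318 \cdot 10^{6}$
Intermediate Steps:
$w{\left(N,U \right)} = - 2 U$
$\frac{X - 1479710}{2429880 + w{\left(-1039,-1049 \right)}} + T{\left(839,-1328 \right)} = \frac{270584 - 1479710}{2429880 - -2098} + 839 \left(-21 - 1328\right) = - \frac{1209126}{2429880 + 2098} + 839 \left(-1349\right) = - \frac{1209126}{2431978} - 1131811 = \left(-1209126\right) \frac{1}{2431978} - 1131811 = - \frac{604563}{1215989} - 1131811 = - \frac{1376270330642}{1215989}$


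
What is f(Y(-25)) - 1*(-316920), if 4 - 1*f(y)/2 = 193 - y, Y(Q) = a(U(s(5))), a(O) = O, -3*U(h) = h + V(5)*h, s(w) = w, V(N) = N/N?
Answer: 949606/3 ≈ 3.1654e+5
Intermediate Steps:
V(N) = 1
U(h) = -2*h/3 (U(h) = -(h + 1*h)/3 = -(h + h)/3 = -2*h/3)
Y(Q) = -10/3 (Y(Q) = -⅔*5 = -10/3)
f(y) = -378 + 2*y (f(y) = 8 - 2*(193 - y) = 8 + (-386 + 2*y) = -378 + 2*y)
f(Y(-25)) - 1*(-316920) = (-378 + 2*(-10/3)) - 1*(-316920) = (-378 - 20/3) + 316920 = -1154/3 + 316920 = 949606/3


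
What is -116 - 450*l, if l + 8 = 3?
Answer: 2134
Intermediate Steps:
l = -5 (l = -8 + 3 = -5)
-116 - 450*l = -116 - 450*(-5) = -116 - 50*(-45) = -116 + 2250 = 2134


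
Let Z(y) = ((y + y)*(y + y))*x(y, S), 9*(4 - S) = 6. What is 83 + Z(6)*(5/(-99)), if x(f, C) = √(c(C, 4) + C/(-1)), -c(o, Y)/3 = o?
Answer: 83 - 160*I*√30/33 ≈ 83.0 - 26.556*I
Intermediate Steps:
c(o, Y) = -3*o
S = 10/3 (S = 4 - ⅑*6 = 4 - ⅔ = 10/3 ≈ 3.3333)
x(f, C) = 2*√(-C) (x(f, C) = √(-3*C + C/(-1)) = √(-3*C + C*(-1)) = √(-3*C - C) = √(-4*C) = 2*√(-C))
Z(y) = 8*I*√30*y²/3 (Z(y) = ((y + y)*(y + y))*(2*√(-1*10/3)) = ((2*y)*(2*y))*(2*√(-10/3)) = (4*y²)*(2*(I*√30/3)) = (4*y²)*(2*I*√30/3) = 8*I*√30*y²/3)
83 + Z(6)*(5/(-99)) = 83 + ((8/3)*I*√30*6²)*(5/(-99)) = 83 + ((8/3)*I*√30*36)*(5*(-1/99)) = 83 + (96*I*√30)*(-5/99) = 83 - 160*I*√30/33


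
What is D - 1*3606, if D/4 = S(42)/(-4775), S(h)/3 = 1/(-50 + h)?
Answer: -34437297/9550 ≈ -3606.0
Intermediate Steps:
S(h) = 3/(-50 + h)
D = 3/9550 (D = 4*((3/(-50 + 42))/(-4775)) = 4*((3/(-8))*(-1/4775)) = 4*((3*(-1/8))*(-1/4775)) = 4*(-3/8*(-1/4775)) = 4*(3/38200) = 3/9550 ≈ 0.00031414)
D - 1*3606 = 3/9550 - 1*3606 = 3/9550 - 3606 = -34437297/9550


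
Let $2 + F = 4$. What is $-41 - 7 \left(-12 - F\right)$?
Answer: $57$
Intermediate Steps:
$F = 2$ ($F = -2 + 4 = 2$)
$-41 - 7 \left(-12 - F\right) = -41 - 7 \left(-12 - 2\right) = -41 - -98 = -41 + 98 = 57$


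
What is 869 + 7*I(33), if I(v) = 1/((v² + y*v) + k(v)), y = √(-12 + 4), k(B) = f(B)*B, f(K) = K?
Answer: 1896165/2182 - 7*I*√2/72006 ≈ 869.0 - 0.00013748*I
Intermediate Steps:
k(B) = B² (k(B) = B*B = B²)
y = 2*I*√2 (y = √(-8) = 2*I*√2 ≈ 2.8284*I)
I(v) = 1/(2*v² + 2*I*v*√2) (I(v) = 1/((v² + (2*I*√2)*v) + v²) = 1/((v² + 2*I*v*√2) + v²) = 1/(2*v² + 2*I*v*√2))
869 + 7*I(33) = 869 + 7*((½)/(33*(33 + I*√2))) = 869 + 7*((½)*(1/33)/(33 + I*√2)) = 869 + 7*(1/(66*(33 + I*√2))) = 869 + 7/(66*(33 + I*√2))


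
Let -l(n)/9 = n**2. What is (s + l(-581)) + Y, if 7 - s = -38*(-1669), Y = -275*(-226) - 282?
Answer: -3039596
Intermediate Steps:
Y = 61868 (Y = 62150 - 282 = 61868)
s = -63415 (s = 7 - (-38)*(-1669) = 7 - 1*63422 = 7 - 63422 = -63415)
l(n) = -9*n**2
(s + l(-581)) + Y = (-63415 - 9*(-581)**2) + 61868 = (-63415 - 9*337561) + 61868 = (-63415 - 3038049) + 61868 = -3101464 + 61868 = -3039596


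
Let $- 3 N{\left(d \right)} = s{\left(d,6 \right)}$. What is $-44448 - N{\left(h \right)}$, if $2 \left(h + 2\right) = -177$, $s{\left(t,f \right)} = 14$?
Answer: $- \frac{133330}{3} \approx -44443.0$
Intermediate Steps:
$h = - \frac{181}{2}$ ($h = -2 + \frac{1}{2} \left(-177\right) = -2 - \frac{177}{2} = - \frac{181}{2} \approx -90.5$)
$N{\left(d \right)} = - \frac{14}{3}$ ($N{\left(d \right)} = \left(- \frac{1}{3}\right) 14 = - \frac{14}{3}$)
$-44448 - N{\left(h \right)} = -44448 - - \frac{14}{3} = -44448 + \frac{14}{3} = - \frac{133330}{3}$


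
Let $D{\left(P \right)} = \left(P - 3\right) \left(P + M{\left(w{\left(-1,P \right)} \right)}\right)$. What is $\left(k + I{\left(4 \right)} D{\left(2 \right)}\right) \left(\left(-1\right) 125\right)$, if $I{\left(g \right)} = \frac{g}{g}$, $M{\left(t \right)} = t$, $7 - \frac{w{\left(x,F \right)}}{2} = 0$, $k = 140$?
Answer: $-15500$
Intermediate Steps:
$w{\left(x,F \right)} = 14$ ($w{\left(x,F \right)} = 14 - 0 = 14 + 0 = 14$)
$D{\left(P \right)} = \left(-3 + P\right) \left(14 + P\right)$ ($D{\left(P \right)} = \left(P - 3\right) \left(P + 14\right) = \left(-3 + P\right) \left(14 + P\right)$)
$I{\left(g \right)} = 1$
$\left(k + I{\left(4 \right)} D{\left(2 \right)}\right) \left(\left(-1\right) 125\right) = \left(140 + 1 \left(-42 + 2^{2} + 11 \cdot 2\right)\right) \left(\left(-1\right) 125\right) = \left(140 + 1 \left(-42 + 4 + 22\right)\right) \left(-125\right) = \left(140 + 1 \left(-16\right)\right) \left(-125\right) = \left(140 - 16\right) \left(-125\right) = 124 \left(-125\right) = -15500$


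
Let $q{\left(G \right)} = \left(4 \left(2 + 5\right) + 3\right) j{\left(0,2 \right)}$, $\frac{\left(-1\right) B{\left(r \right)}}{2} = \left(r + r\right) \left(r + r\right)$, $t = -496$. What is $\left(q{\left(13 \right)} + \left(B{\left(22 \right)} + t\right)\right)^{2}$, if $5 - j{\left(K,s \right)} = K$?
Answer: $17749369$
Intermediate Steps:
$j{\left(K,s \right)} = 5 - K$
$B{\left(r \right)} = - 8 r^{2}$ ($B{\left(r \right)} = - 2 \left(r + r\right) \left(r + r\right) = - 2 \cdot 2 r 2 r = - 2 \cdot 4 r^{2} = - 8 r^{2}$)
$q{\left(G \right)} = 155$ ($q{\left(G \right)} = \left(4 \left(2 + 5\right) + 3\right) \left(5 - 0\right) = \left(4 \cdot 7 + 3\right) \left(5 + 0\right) = \left(28 + 3\right) 5 = 31 \cdot 5 = 155$)
$\left(q{\left(13 \right)} + \left(B{\left(22 \right)} + t\right)\right)^{2} = \left(155 - \left(496 + 8 \cdot 22^{2}\right)\right)^{2} = \left(155 - 4368\right)^{2} = \left(-4213\right)^{2} = 17749369$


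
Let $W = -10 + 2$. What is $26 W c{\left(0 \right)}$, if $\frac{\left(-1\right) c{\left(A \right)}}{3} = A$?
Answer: $0$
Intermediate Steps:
$c{\left(A \right)} = - 3 A$
$W = -8$
$26 W c{\left(0 \right)} = 26 \left(-8\right) \left(\left(-3\right) 0\right) = \left(-208\right) 0 = 0$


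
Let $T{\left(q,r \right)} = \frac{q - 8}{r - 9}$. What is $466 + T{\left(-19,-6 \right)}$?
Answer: $\frac{2339}{5} \approx 467.8$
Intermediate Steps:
$T{\left(q,r \right)} = \frac{-8 + q}{-9 + r}$
$466 + T{\left(-19,-6 \right)} = 466 + \frac{-8 - 19}{-9 - 6} = 466 + \frac{1}{-15} \left(-27\right) = 466 - - \frac{9}{5} = 466 + \frac{9}{5} = \frac{2339}{5}$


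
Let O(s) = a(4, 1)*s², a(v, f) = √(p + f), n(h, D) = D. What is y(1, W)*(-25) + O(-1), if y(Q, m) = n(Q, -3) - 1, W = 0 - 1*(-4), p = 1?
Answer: 100 + √2 ≈ 101.41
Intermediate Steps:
W = 4 (W = 0 + 4 = 4)
a(v, f) = √(1 + f)
O(s) = √2*s² (O(s) = √(1 + 1)*s² = √2*s²)
y(Q, m) = -4 (y(Q, m) = -3 - 1 = -4)
y(1, W)*(-25) + O(-1) = -4*(-25) + √2*(-1)² = 100 + √2*1 = 100 + √2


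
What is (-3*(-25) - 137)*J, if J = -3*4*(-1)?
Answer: -744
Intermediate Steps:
J = 12 (J = -12*(-1) = 12)
(-3*(-25) - 137)*J = (-3*(-25) - 137)*12 = (75 - 137)*12 = -62*12 = -744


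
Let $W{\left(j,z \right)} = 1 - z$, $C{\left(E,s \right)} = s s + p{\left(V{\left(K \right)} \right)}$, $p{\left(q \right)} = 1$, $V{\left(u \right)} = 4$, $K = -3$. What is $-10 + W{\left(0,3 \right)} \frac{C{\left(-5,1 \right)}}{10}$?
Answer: $- \frac{52}{5} \approx -10.4$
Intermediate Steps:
$C{\left(E,s \right)} = 1 + s^{2}$ ($C{\left(E,s \right)} = s s + 1 = s^{2} + 1 = 1 + s^{2}$)
$-10 + W{\left(0,3 \right)} \frac{C{\left(-5,1 \right)}}{10} = -10 + \left(1 - 3\right) \frac{1 + 1^{2}}{10} = -10 + \left(1 - 3\right) \left(1 + 1\right) \frac{1}{10} = -10 - 2 \cdot 2 \cdot \frac{1}{10} = -10 - \frac{2}{5} = - \frac{52}{5}$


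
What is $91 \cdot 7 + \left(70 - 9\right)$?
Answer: $698$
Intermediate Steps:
$91 \cdot 7 + \left(70 - 9\right) = 637 + 61 = 698$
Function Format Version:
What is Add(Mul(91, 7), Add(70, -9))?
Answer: 698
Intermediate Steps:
Add(Mul(91, 7), Add(70, -9)) = Add(637, 61) = 698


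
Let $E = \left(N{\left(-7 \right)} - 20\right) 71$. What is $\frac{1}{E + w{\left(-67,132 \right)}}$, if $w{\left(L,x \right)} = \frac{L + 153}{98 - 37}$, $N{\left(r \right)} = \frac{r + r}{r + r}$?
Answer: $- \frac{61}{82203} \approx -0.00074207$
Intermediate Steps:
$N{\left(r \right)} = 1$ ($N{\left(r \right)} = \frac{2 r}{2 r} = 2 r \frac{1}{2 r} = 1$)
$w{\left(L,x \right)} = \frac{153}{61} + \frac{L}{61}$ ($w{\left(L,x \right)} = \frac{153 + L}{61} = \left(153 + L\right) \frac{1}{61} = \frac{153}{61} + \frac{L}{61}$)
$E = -1349$ ($E = \left(1 - 20\right) 71 = \left(-19\right) 71 = -1349$)
$\frac{1}{E + w{\left(-67,132 \right)}} = \frac{1}{-1349 + \left(\frac{153}{61} + \frac{1}{61} \left(-67\right)\right)} = \frac{1}{-1349 + \left(\frac{153}{61} - \frac{67}{61}\right)} = \frac{1}{-1349 + \frac{86}{61}} = \frac{1}{- \frac{82203}{61}} = - \frac{61}{82203}$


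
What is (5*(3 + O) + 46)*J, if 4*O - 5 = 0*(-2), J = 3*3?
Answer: 2421/4 ≈ 605.25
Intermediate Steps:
J = 9
O = 5/4 (O = 5/4 + (0*(-2))/4 = 5/4 + (¼)*0 = 5/4 + 0 = 5/4 ≈ 1.2500)
(5*(3 + O) + 46)*J = (5*(3 + 5/4) + 46)*9 = (5*(17/4) + 46)*9 = (85/4 + 46)*9 = (269/4)*9 = 2421/4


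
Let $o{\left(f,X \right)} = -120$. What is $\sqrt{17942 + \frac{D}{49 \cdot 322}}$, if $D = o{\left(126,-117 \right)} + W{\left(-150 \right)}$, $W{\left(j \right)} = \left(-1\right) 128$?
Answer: $\frac{3 \sqrt{2532070506}}{1127} \approx 133.95$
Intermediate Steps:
$W{\left(j \right)} = -128$
$D = -248$ ($D = -120 - 128 = -248$)
$\sqrt{17942 + \frac{D}{49 \cdot 322}} = \sqrt{17942 - \frac{248}{49 \cdot 322}} = \sqrt{17942 - \frac{248}{15778}} = \sqrt{17942 - \frac{124}{7889}} = \sqrt{\frac{141544314}{7889}} = \frac{3 \sqrt{2532070506}}{1127}$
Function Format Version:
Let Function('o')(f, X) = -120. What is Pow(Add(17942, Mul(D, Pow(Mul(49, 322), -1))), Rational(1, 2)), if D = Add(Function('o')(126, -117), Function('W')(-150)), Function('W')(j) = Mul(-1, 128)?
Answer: Mul(Rational(3, 1127), Pow(2532070506, Rational(1, 2))) ≈ 133.95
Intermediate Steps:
Function('W')(j) = -128
D = -248 (D = Add(-120, -128) = -248)
Pow(Add(17942, Mul(D, Pow(Mul(49, 322), -1))), Rational(1, 2)) = Pow(Add(17942, Mul(-248, Pow(Mul(49, 322), -1))), Rational(1, 2)) = Pow(Add(17942, Mul(-248, Pow(15778, -1))), Rational(1, 2)) = Pow(Add(17942, Mul(-248, Rational(1, 15778))), Rational(1, 2)) = Pow(Add(17942, Rational(-124, 7889)), Rational(1, 2)) = Pow(Rational(141544314, 7889), Rational(1, 2)) = Mul(Rational(3, 1127), Pow(2532070506, Rational(1, 2)))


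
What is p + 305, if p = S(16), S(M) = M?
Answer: 321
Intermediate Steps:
p = 16
p + 305 = 16 + 305 = 321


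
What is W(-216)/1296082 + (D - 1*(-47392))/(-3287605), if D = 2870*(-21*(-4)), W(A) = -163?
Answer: -374419246319/4261005663610 ≈ -0.087871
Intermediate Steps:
D = 241080 (D = 2870*84 = 241080)
W(-216)/1296082 + (D - 1*(-47392))/(-3287605) = -163/1296082 + (241080 - 1*(-47392))/(-3287605) = -163*1/1296082 + (241080 + 47392)*(-1/3287605) = -163/1296082 + 288472*(-1/3287605) = -163/1296082 - 288472/3287605 = -374419246319/4261005663610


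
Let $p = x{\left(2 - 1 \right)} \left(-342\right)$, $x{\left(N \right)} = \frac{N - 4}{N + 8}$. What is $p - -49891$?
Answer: $50005$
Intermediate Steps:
$x{\left(N \right)} = \frac{-4 + N}{8 + N}$
$p = 114$ ($p = \frac{-4 + \left(2 - 1\right)}{8 + \left(2 - 1\right)} \left(-342\right) = \frac{-4 + 1}{8 + 1} \left(-342\right) = \frac{1}{9} \left(-3\right) \left(-342\right) = \left(- \frac{1}{3}\right) \left(-342\right) = 114$)
$p - -49891 = 114 - -49891 = 114 + 49891 = 50005$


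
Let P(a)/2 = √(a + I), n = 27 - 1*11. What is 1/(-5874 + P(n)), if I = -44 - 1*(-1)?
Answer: -979/5750664 - I*√3/5750664 ≈ -0.00017024 - 3.0119e-7*I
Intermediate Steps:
I = -43 (I = -44 + 1 = -43)
n = 16 (n = 27 - 11 = 16)
P(a) = 2*√(-43 + a) (P(a) = 2*√(a - 43) = 2*√(-43 + a))
1/(-5874 + P(n)) = 1/(-5874 + 2*√(-43 + 16)) = 1/(-5874 + 2*√(-27)) = 1/(-5874 + 2*(3*I*√3)) = 1/(-5874 + 6*I*√3)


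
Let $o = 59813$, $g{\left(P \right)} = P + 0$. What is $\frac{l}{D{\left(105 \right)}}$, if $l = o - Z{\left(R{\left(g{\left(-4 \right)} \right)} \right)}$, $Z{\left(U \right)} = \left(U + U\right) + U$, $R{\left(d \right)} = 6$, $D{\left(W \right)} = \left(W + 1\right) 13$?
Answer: $\frac{59795}{1378} \approx 43.393$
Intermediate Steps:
$D{\left(W \right)} = 13 + 13 W$ ($D{\left(W \right)} = \left(1 + W\right) 13 = 13 + 13 W$)
$g{\left(P \right)} = P$
$Z{\left(U \right)} = 3 U$ ($Z{\left(U \right)} = 2 U + U = 3 U$)
$l = 59795$ ($l = 59813 - 3 \cdot 6 = 59813 - 18 = 59795$)
$\frac{l}{D{\left(105 \right)}} = \frac{59795}{13 + 13 \cdot 105} = \frac{59795}{13 + 1365} = \frac{59795}{1378}$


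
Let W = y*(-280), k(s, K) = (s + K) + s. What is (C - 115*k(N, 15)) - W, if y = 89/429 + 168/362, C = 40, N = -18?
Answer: 205228895/77649 ≈ 2643.0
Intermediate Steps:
k(s, K) = K + 2*s (k(s, K) = (K + s) + s = K + 2*s)
y = 52145/77649 (y = 89*(1/429) + 168*(1/362) = 89/429 + 84/181 = 52145/77649 ≈ 0.67155)
W = -14600600/77649 (W = (52145/77649)*(-280) = -14600600/77649 ≈ -188.03)
(C - 115*k(N, 15)) - W = (40 - 115*(15 + 2*(-18))) - 1*(-14600600/77649) = (40 - 115*(15 - 36)) + 14600600/77649 = (40 - 115*(-21)) + 14600600/77649 = (40 + 2415) + 14600600/77649 = 2455 + 14600600/77649 = 205228895/77649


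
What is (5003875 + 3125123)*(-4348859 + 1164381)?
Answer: -25886615293044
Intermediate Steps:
(5003875 + 3125123)*(-4348859 + 1164381) = 8128998*(-3184478) = -25886615293044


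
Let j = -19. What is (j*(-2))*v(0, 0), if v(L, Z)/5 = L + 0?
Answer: 0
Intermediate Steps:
v(L, Z) = 5*L (v(L, Z) = 5*(L + 0) = 5*L)
(j*(-2))*v(0, 0) = (-19*(-2))*(5*0) = 38*0 = 0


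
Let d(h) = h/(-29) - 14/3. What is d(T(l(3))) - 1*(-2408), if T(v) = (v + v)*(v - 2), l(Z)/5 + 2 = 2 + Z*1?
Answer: 207920/87 ≈ 2389.9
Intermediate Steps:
l(Z) = 5*Z (l(Z) = -10 + 5*(2 + Z*1) = -10 + 5*(2 + Z) = -10 + (10 + 5*Z) = 5*Z)
T(v) = 2*v*(-2 + v) (T(v) = (2*v)*(-2 + v) = 2*v*(-2 + v))
d(h) = -14/3 - h/29 (d(h) = h*(-1/29) - 14*⅓ = -h/29 - 14/3 = -14/3 - h/29)
d(T(l(3))) - 1*(-2408) = (-14/3 - 2*5*3*(-2 + 5*3)/29) - 1*(-2408) = (-14/3 - 2*15*(-2 + 15)/29) + 2408 = (-14/3 - 2*15*13/29) + 2408 = (-14/3 - 1/29*390) + 2408 = (-14/3 - 390/29) + 2408 = -1576/87 + 2408 = 207920/87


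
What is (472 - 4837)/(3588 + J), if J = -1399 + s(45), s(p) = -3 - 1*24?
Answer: -4365/2162 ≈ -2.0190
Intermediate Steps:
s(p) = -27 (s(p) = -3 - 24 = -27)
J = -1426 (J = -1399 - 27 = -1426)
(472 - 4837)/(3588 + J) = (472 - 4837)/(3588 - 1426) = -4365/2162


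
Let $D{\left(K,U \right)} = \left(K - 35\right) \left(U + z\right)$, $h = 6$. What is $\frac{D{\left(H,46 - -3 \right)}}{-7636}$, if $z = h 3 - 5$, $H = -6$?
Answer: $\frac{1271}{3818} \approx 0.3329$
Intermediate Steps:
$z = 13$ ($z = 6 \cdot 3 - 5 = 18 - 5 = 13$)
$D{\left(K,U \right)} = \left(-35 + K\right) \left(13 + U\right)$ ($D{\left(K,U \right)} = \left(K - 35\right) \left(U + 13\right) = \left(-35 + K\right) \left(13 + U\right)$)
$\frac{D{\left(H,46 - -3 \right)}}{-7636} = \frac{-455 - 35 \left(46 - -3\right) + 13 \left(-6\right) - 6 \left(46 - -3\right)}{-7636} = \left(-455 - 35 \left(46 + 3\right) - 78 - 6 \left(46 + 3\right)\right) \left(- \frac{1}{7636}\right) = \left(-455 - 1715 - 78 - 294\right) \left(- \frac{1}{7636}\right) = \left(-2542\right) \left(- \frac{1}{7636}\right) = \frac{1271}{3818}$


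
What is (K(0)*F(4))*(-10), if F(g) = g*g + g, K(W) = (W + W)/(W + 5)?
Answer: 0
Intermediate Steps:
K(W) = 2*W/(5 + W) (K(W) = (2*W)/(5 + W) = 2*W/(5 + W))
F(g) = g + g² (F(g) = g² + g = g + g²)
(K(0)*F(4))*(-10) = ((2*0/(5 + 0))*(4*(1 + 4)))*(-10) = ((2*0/5)*(4*5))*(-10) = ((2*0*(⅕))*20)*(-10) = (0*20)*(-10) = 0*(-10) = 0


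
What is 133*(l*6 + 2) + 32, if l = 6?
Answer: 5086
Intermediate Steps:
133*(l*6 + 2) + 32 = 133*(6*6 + 2) + 32 = 133*(36 + 2) + 32 = 133*38 + 32 = 5054 + 32 = 5086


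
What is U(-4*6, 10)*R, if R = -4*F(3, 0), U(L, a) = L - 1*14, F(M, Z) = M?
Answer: 456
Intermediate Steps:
U(L, a) = -14 + L (U(L, a) = L - 14 = -14 + L)
R = -12 (R = -4*3 = -12)
U(-4*6, 10)*R = (-14 - 4*6)*(-12) = (-14 - 24)*(-12) = -38*(-12) = 456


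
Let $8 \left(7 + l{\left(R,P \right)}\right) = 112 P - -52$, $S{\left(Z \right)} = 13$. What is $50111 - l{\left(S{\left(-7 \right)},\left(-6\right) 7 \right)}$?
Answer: $\frac{101399}{2} \approx 50700.0$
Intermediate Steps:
$l{\left(R,P \right)} = - \frac{1}{2} + 14 P$ ($l{\left(R,P \right)} = -7 + \frac{112 P - -52}{8} = -7 + \frac{112 P + 52}{8} = -7 + \frac{52 + 112 P}{8} = -7 + \left(\frac{13}{2} + 14 P\right) = - \frac{1}{2} + 14 P$)
$50111 - l{\left(S{\left(-7 \right)},\left(-6\right) 7 \right)} = 50111 - \left(- \frac{1}{2} + 14 \left(\left(-6\right) 7\right)\right) = 50111 - \left(- \frac{1}{2} + 14 \left(-42\right)\right) = 50111 - \left(- \frac{1}{2} - 588\right) = 50111 - - \frac{1177}{2} = 50111 + \frac{1177}{2} = \frac{101399}{2}$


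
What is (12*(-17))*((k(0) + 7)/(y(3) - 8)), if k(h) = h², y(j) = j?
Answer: 1428/5 ≈ 285.60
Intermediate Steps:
(12*(-17))*((k(0) + 7)/(y(3) - 8)) = (12*(-17))*((0² + 7)/(3 - 8)) = -204*(0 + 7)/(-5) = -1428*(-1)/5 = -204*(-7/5) = 1428/5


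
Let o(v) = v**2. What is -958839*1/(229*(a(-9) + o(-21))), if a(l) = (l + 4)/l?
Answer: -8629551/910046 ≈ -9.4825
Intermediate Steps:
a(l) = (4 + l)/l
-958839*1/(229*(a(-9) + o(-21))) = -958839*1/(229*((4 - 9)/(-9) + (-21)**2)) = -958839*1/(229*(-1/9*(-5) + 441)) = -958839*1/(229*(5/9 + 441)) = -958839/(229*(3974/9)) = -958839/910046/9 = -958839*9/910046 = -8629551/910046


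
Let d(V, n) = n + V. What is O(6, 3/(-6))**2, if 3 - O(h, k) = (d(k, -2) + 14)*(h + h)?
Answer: 18225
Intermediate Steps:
d(V, n) = V + n
O(h, k) = 3 - 2*h*(12 + k) (O(h, k) = 3 - ((k - 2) + 14)*(h + h) = 3 - ((-2 + k) + 14)*2*h = 3 - (12 + k)*2*h = 3 - 2*h*(12 + k))
O(6, 3/(-6))**2 = (3 - 24*6 - 2*6*3/(-6))**2 = (3 - 144 - 2*6*3*(-1/6))**2 = (3 - 144 - 2*6*(-1/2))**2 = (3 - 144 + 6)**2 = (-135)**2 = 18225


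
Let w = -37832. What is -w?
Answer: 37832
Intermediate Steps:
-w = -1*(-37832) = 37832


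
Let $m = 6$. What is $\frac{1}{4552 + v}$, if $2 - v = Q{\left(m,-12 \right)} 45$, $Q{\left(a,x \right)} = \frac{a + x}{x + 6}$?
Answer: $\frac{1}{4509} \approx 0.00022178$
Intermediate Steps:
$Q{\left(a,x \right)} = \frac{a + x}{6 + x}$
$v = -43$ ($v = 2 - \frac{6 - 12}{6 - 12} \cdot 45 = 2 - \frac{1}{-6} \left(-6\right) 45 = 2 - \left(- \frac{1}{6}\right) \left(-6\right) 45 = 2 - 1 \cdot 45 = 2 - 45 = -43$)
$\frac{1}{4552 + v} = \frac{1}{4552 - 43} = \frac{1}{4509}$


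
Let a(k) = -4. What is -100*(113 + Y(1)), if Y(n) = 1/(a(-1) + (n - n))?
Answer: -11275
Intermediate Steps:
Y(n) = -1/4 (Y(n) = 1/(-4 + (n - n)) = 1/(-4 + 0) = 1/(-4) = -1/4)
-100*(113 + Y(1)) = -100*(113 - 1/4) = -100*451/4 = -11275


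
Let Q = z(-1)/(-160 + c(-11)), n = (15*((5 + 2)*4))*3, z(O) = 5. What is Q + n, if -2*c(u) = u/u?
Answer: 404450/321 ≈ 1260.0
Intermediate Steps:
c(u) = -½ (c(u) = -u/(2*u) = -½*1 = -½)
n = 1260 (n = (15*(7*4))*3 = (15*28)*3 = 420*3 = 1260)
Q = -10/321 (Q = 5/(-160 - ½) = 5/(-321/2) = -2/321*5 = -10/321 ≈ -0.031153)
Q + n = -10/321 + 1260 = 404450/321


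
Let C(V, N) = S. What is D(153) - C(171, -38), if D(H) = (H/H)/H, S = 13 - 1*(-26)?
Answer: -5966/153 ≈ -38.993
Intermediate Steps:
S = 39 (S = 13 + 26 = 39)
C(V, N) = 39
D(H) = 1/H
D(153) - C(171, -38) = 1/153 - 1*39 = 1/153 - 39 = -5966/153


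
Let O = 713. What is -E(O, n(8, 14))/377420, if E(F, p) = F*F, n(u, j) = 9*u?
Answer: -508369/377420 ≈ -1.3470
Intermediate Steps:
E(F, p) = F²
-E(O, n(8, 14))/377420 = -713²/377420 = -508369/377420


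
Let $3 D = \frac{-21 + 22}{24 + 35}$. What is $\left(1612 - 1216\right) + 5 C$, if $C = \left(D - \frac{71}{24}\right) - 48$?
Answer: $\frac{199991}{1416} \approx 141.24$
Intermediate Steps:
$D = \frac{1}{177}$ ($D = \frac{\left(-21 + 22\right) \frac{1}{24 + 35}}{3} = \frac{1 \cdot \frac{1}{59}}{3} = \frac{1}{3} \cdot \frac{1}{59} = \frac{1}{177} \approx 0.0056497$)
$C = - \frac{72149}{1416}$ ($C = \left(\frac{1}{177} - \frac{71}{24}\right) - 48 = - \frac{4181}{1416} - 48 = - \frac{72149}{1416} \approx -50.953$)
$\left(1612 - 1216\right) + 5 C = \left(1612 - 1216\right) + 5 \left(- \frac{72149}{1416}\right) = \left(1612 - 1216\right) - \frac{360745}{1416} = 396 - \frac{360745}{1416} = \frac{199991}{1416}$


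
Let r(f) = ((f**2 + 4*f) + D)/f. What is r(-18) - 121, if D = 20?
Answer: -1225/9 ≈ -136.11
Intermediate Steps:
r(f) = (20 + f**2 + 4*f)/f (r(f) = ((f**2 + 4*f) + 20)/f = (20 + f**2 + 4*f)/f)
r(-18) - 121 = (4 - 18 + 20/(-18)) - 121 = (4 - 18 + 20*(-1/18)) - 121 = (4 - 18 - 10/9) - 121 = -136/9 - 121 = -1225/9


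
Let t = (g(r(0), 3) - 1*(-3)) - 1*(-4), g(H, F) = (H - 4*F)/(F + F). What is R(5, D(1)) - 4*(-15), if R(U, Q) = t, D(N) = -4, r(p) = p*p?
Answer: 65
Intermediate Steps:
r(p) = p**2
g(H, F) = (H - 4*F)/(2*F) (g(H, F) = (H - 4*F)/((2*F)) = (H - 4*F)*(1/(2*F)) = (H - 4*F)/(2*F))
t = 5 (t = ((-2 + (1/2)*0**2/3) - 1*(-3)) - 1*(-4) = ((-2 + (1/2)*0*(1/3)) + 3) + 4 = ((-2 + 0) + 3) + 4 = (-2 + 3) + 4 = 1 + 4 = 5)
R(U, Q) = 5
R(5, D(1)) - 4*(-15) = 5 - 4*(-15) = 5 + 60 = 65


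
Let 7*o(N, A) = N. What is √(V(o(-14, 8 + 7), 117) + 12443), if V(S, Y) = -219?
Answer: 8*√191 ≈ 110.56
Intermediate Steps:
o(N, A) = N/7
√(V(o(-14, 8 + 7), 117) + 12443) = √(-219 + 12443) = √12224 = 8*√191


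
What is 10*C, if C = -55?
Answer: -550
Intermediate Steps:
10*C = 10*(-55) = -550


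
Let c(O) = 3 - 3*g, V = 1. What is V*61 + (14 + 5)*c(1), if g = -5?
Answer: 403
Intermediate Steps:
c(O) = 18 (c(O) = 3 - 3*(-5) = 3 + 15 = 18)
V*61 + (14 + 5)*c(1) = 1*61 + (14 + 5)*18 = 61 + 19*18 = 61 + 342 = 403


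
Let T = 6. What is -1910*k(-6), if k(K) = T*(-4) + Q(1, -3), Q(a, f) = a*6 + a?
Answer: 32470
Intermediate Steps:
Q(a, f) = 7*a (Q(a, f) = 6*a + a = 7*a)
k(K) = -17 (k(K) = 6*(-4) + 7*1 = -24 + 7 = -17)
-1910*k(-6) = -1910*(-17) = 32470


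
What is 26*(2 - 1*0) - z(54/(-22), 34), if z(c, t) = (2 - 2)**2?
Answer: 52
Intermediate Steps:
z(c, t) = 0 (z(c, t) = 0**2 = 0)
26*(2 - 1*0) - z(54/(-22), 34) = 26*(2 - 1*0) - 1*0 = 26*(2 + 0) + 0 = 26*2 + 0 = 52 + 0 = 52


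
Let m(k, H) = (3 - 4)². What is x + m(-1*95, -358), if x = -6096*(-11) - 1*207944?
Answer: -140887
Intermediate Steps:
m(k, H) = 1 (m(k, H) = (-1)² = 1)
x = -140888 (x = 67056 - 207944 = -140888)
x + m(-1*95, -358) = -140888 + 1 = -140887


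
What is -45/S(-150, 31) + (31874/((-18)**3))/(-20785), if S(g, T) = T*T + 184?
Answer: -541831967/13879474740 ≈ -0.039038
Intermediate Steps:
S(g, T) = 184 + T**2 (S(g, T) = T**2 + 184 = 184 + T**2)
-45/S(-150, 31) + (31874/((-18)**3))/(-20785) = -45/(184 + 31**2) + (31874/((-18)**3))/(-20785) = -45/(184 + 961) + (31874/(-5832))*(-1/20785) = -45/1145 + (31874*(-1/5832))*(-1/20785) = -45*1/1145 - 15937/2916*(-1/20785) = -9/229 + 15937/60609060 = -541831967/13879474740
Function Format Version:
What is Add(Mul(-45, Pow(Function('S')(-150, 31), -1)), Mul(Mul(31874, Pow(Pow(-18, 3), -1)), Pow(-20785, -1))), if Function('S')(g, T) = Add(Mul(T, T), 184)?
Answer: Rational(-541831967, 13879474740) ≈ -0.039038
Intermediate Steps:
Function('S')(g, T) = Add(184, Pow(T, 2)) (Function('S')(g, T) = Add(Pow(T, 2), 184) = Add(184, Pow(T, 2)))
Add(Mul(-45, Pow(Function('S')(-150, 31), -1)), Mul(Mul(31874, Pow(Pow(-18, 3), -1)), Pow(-20785, -1))) = Add(Mul(-45, Pow(Add(184, Pow(31, 2)), -1)), Mul(Mul(31874, Pow(Pow(-18, 3), -1)), Pow(-20785, -1))) = Add(Mul(-45, Pow(Add(184, 961), -1)), Mul(Mul(31874, Pow(-5832, -1)), Rational(-1, 20785))) = Add(Mul(-45, Pow(1145, -1)), Mul(Mul(31874, Rational(-1, 5832)), Rational(-1, 20785))) = Add(Mul(-45, Rational(1, 1145)), Mul(Rational(-15937, 2916), Rational(-1, 20785))) = Add(Rational(-9, 229), Rational(15937, 60609060)) = Rational(-541831967, 13879474740)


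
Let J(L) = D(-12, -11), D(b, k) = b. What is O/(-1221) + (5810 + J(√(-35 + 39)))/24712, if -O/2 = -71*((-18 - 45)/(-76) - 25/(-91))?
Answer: 2771981137/26084862804 ≈ 0.10627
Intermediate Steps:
J(L) = -12
O = 541943/3458 (O = -(-142)*((-18 - 45)/(-76) - 25/(-91)) = -(-142)*(-63*(-1/76) - 25*(-1/91)) = -(-142)*(63/76 + 25/91) = -(-142)*7633/6916 = -2*(-541943/6916) = 541943/3458 ≈ 156.72)
O/(-1221) + (5810 + J(√(-35 + 39)))/24712 = (541943/3458)/(-1221) + (5810 - 12)/24712 = (541943/3458)*(-1/1221) + 5798*(1/24712) = -541943/4222218 + 2899/12356 = 2771981137/26084862804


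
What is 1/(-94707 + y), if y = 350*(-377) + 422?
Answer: -1/226235 ≈ -4.4202e-6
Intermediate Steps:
y = -131528 (y = -131950 + 422 = -131528)
1/(-94707 + y) = 1/(-94707 - 131528) = 1/(-226235) = -1/226235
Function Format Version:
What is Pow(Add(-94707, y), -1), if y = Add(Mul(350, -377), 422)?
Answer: Rational(-1, 226235) ≈ -4.4202e-6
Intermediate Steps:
y = -131528 (y = Add(-131950, 422) = -131528)
Pow(Add(-94707, y), -1) = Pow(Add(-94707, -131528), -1) = Pow(-226235, -1) = Rational(-1, 226235)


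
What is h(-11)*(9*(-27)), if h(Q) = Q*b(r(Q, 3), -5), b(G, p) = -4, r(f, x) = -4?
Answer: -10692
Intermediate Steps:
h(Q) = -4*Q (h(Q) = Q*(-4) = -4*Q)
h(-11)*(9*(-27)) = (-4*(-11))*(9*(-27)) = 44*(-243) = -10692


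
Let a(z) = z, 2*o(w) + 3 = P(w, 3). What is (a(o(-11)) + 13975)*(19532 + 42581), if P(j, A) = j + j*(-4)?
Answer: 868960870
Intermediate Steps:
P(j, A) = -3*j (P(j, A) = j - 4*j = -3*j)
o(w) = -3/2 - 3*w/2 (o(w) = -3/2 + (-3*w)/2 = -3/2 - 3*w/2)
(a(o(-11)) + 13975)*(19532 + 42581) = ((-3/2 - 3/2*(-11)) + 13975)*(19532 + 42581) = ((-3/2 + 33/2) + 13975)*62113 = (15 + 13975)*62113 = 13990*62113 = 868960870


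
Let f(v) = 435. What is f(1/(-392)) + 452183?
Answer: 452618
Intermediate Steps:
f(1/(-392)) + 452183 = 435 + 452183 = 452618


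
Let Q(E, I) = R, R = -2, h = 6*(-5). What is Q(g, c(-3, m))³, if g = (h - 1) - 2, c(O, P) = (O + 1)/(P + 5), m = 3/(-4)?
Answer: -8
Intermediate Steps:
h = -30
m = -¾ (m = 3*(-¼) = -¾ ≈ -0.75000)
c(O, P) = (1 + O)/(5 + P)
g = -33 (g = (-30 - 1) - 2 = -31 - 2 = -33)
Q(E, I) = -2
Q(g, c(-3, m))³ = (-2)³ = -8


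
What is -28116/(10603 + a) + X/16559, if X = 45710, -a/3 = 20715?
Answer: 1410778832/426741989 ≈ 3.3059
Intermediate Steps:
a = -62145 (a = -3*20715 = -62145)
-28116/(10603 + a) + X/16559 = -28116/(10603 - 62145) + 45710/16559 = -28116/(-51542) + 45710*(1/16559) = -28116*(-1/51542) + 45710/16559 = 14058/25771 + 45710/16559 = 1410778832/426741989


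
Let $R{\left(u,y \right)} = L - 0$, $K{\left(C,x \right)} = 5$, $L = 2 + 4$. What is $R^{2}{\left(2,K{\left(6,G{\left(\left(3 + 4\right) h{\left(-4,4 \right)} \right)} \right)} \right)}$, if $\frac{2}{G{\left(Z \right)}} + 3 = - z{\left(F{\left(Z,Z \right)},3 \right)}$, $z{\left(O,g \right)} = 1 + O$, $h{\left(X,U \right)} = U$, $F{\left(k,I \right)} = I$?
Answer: $36$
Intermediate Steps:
$L = 6$
$G{\left(Z \right)} = \frac{2}{-4 - Z}$ ($G{\left(Z \right)} = \frac{2}{-3 - \left(1 + Z\right)} = \frac{2}{-4 - Z}$)
$R{\left(u,y \right)} = 6$ ($R{\left(u,y \right)} = 6 - 0 = 6 + 0 = 6$)
$R^{2}{\left(2,K{\left(6,G{\left(\left(3 + 4\right) h{\left(-4,4 \right)} \right)} \right)} \right)} = 6^{2} = 36$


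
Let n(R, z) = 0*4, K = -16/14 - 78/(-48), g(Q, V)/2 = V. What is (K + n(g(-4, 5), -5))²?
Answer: 729/3136 ≈ 0.23246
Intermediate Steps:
g(Q, V) = 2*V
K = 27/56 (K = -16*1/14 - 78*(-1/48) = -8/7 + 13/8 = 27/56 ≈ 0.48214)
n(R, z) = 0
(K + n(g(-4, 5), -5))² = (27/56 + 0)² = (27/56)² = 729/3136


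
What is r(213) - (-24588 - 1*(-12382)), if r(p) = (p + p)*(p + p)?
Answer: 193682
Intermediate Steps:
r(p) = 4*p² (r(p) = (2*p)*(2*p) = 4*p²)
r(213) - (-24588 - 1*(-12382)) = 4*213² - (-24588 - 1*(-12382)) = 4*45369 - (-24588 + 12382) = 181476 - 1*(-12206) = 181476 + 12206 = 193682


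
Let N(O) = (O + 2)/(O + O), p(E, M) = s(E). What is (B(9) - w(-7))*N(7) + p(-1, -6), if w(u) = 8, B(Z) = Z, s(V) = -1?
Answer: -5/14 ≈ -0.35714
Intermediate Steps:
p(E, M) = -1
N(O) = (2 + O)/(2*O) (N(O) = (2 + O)/((2*O)) = (2 + O)*(1/(2*O)) = (2 + O)/(2*O))
(B(9) - w(-7))*N(7) + p(-1, -6) = (9 - 1*8)*((1/2)*(2 + 7)/7) - 1 = (9 - 8)*((1/2)*(1/7)*9) - 1 = 1*(9/14) - 1 = 9/14 - 1 = -5/14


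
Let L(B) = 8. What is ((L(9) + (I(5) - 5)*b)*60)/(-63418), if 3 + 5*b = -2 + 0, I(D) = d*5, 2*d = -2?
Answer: -540/31709 ≈ -0.017030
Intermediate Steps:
d = -1 (d = (½)*(-2) = -1)
I(D) = -5 (I(D) = -1*5 = -5)
b = -1 (b = -⅗ + (-2 + 0)/5 = -⅗ + (⅕)*(-2) = -⅗ - ⅖ = -1)
((L(9) + (I(5) - 5)*b)*60)/(-63418) = ((8 + (-5 - 5)*(-1))*60)/(-63418) = ((8 - 10*(-1))*60)*(-1/63418) = ((8 + 10)*60)*(-1/63418) = (18*60)*(-1/63418) = 1080*(-1/63418) = -540/31709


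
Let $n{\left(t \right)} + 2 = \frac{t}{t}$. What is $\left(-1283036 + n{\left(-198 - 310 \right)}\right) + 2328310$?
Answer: $1045273$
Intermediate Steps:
$n{\left(t \right)} = -1$ ($n{\left(t \right)} = -2 + \frac{t}{t} = -2 + 1 = -1$)
$\left(-1283036 + n{\left(-198 - 310 \right)}\right) + 2328310 = \left(-1283036 - 1\right) + 2328310 = -1283037 + 2328310 = 1045273$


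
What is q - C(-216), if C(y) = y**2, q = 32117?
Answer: -14539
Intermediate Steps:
q - C(-216) = 32117 - 1*(-216)**2 = 32117 - 1*46656 = 32117 - 46656 = -14539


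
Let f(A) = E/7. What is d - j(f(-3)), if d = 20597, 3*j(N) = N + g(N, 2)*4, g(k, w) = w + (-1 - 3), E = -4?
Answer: 144199/7 ≈ 20600.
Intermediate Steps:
g(k, w) = -4 + w (g(k, w) = w - 4 = -4 + w)
f(A) = -4/7
j(N) = -8/3 + N/3 (j(N) = (N + (-4 + 2)*4)/3 = (N - 2*4)/3 = (N - 8)/3 = (-8 + N)/3 = -8/3 + N/3)
d - j(f(-3)) = 20597 - (-8/3 + (1/3)*(-4/7)) = 20597 - (-8/3 - 4/21) = 20597 - 1*(-20/7) = 20597 + 20/7 = 144199/7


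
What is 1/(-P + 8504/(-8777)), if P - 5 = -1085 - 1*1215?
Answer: 8777/20134711 ≈ 0.00043591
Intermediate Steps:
P = -2295 (P = 5 + (-1085 - 1*1215) = 5 + (-1085 - 1215) = 5 - 2300 = -2295)
1/(-P + 8504/(-8777)) = 1/(-1*(-2295) + 8504/(-8777)) = 1/(2295 + 8504*(-1/8777)) = 1/(2295 - 8504/8777) = 1/(20134711/8777) = 8777/20134711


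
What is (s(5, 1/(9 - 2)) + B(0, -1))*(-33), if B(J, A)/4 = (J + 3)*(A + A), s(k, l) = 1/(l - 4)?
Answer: 7205/9 ≈ 800.56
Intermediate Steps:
s(k, l) = 1/(-4 + l)
B(J, A) = 8*A*(3 + J) (B(J, A) = 4*((J + 3)*(A + A)) = 4*((3 + J)*(2*A)) = 4*(2*A*(3 + J)) = 8*A*(3 + J))
(s(5, 1/(9 - 2)) + B(0, -1))*(-33) = (1/(-4 + 1/(9 - 2)) + 8*(-1)*(3 + 0))*(-33) = (1/(-4 + 1/7) + 8*(-1)*3)*(-33) = (1/(-4 + ⅐) - 24)*(-33) = (1/(-27/7) - 24)*(-33) = (-7/27 - 24)*(-33) = -655/27*(-33) = 7205/9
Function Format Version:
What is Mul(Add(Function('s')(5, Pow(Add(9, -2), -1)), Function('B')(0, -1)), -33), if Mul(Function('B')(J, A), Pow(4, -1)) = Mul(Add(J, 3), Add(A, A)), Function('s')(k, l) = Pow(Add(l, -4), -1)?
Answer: Rational(7205, 9) ≈ 800.56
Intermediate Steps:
Function('s')(k, l) = Pow(Add(-4, l), -1)
Function('B')(J, A) = Mul(8, A, Add(3, J)) (Function('B')(J, A) = Mul(4, Mul(Add(J, 3), Add(A, A))) = Mul(4, Mul(Add(3, J), Mul(2, A))) = Mul(4, Mul(2, A, Add(3, J))) = Mul(8, A, Add(3, J)))
Mul(Add(Function('s')(5, Pow(Add(9, -2), -1)), Function('B')(0, -1)), -33) = Mul(Add(Pow(Add(-4, Pow(Add(9, -2), -1)), -1), Mul(8, -1, Add(3, 0))), -33) = Mul(Add(Pow(Add(-4, Pow(7, -1)), -1), Mul(8, -1, 3)), -33) = Mul(Add(Pow(Add(-4, Rational(1, 7)), -1), -24), -33) = Mul(Add(Pow(Rational(-27, 7), -1), -24), -33) = Mul(Add(Rational(-7, 27), -24), -33) = Mul(Rational(-655, 27), -33) = Rational(7205, 9)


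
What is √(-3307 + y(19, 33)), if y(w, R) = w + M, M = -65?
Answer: I*√3353 ≈ 57.905*I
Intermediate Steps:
y(w, R) = -65 + w (y(w, R) = w - 65 = -65 + w)
√(-3307 + y(19, 33)) = √(-3307 + (-65 + 19)) = √(-3307 - 46) = √(-3353) = I*√3353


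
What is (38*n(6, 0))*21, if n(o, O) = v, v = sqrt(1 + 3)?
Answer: 1596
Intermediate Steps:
v = 2 (v = sqrt(4) = 2)
n(o, O) = 2
(38*n(6, 0))*21 = (38*2)*21 = 76*21 = 1596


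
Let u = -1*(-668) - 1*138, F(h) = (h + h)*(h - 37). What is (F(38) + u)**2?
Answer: 367236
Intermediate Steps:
F(h) = 2*h*(-37 + h) (F(h) = (2*h)*(-37 + h) = 2*h*(-37 + h))
u = 530 (u = 668 - 138 = 530)
(F(38) + u)**2 = (2*38*(-37 + 38) + 530)**2 = (2*38*1 + 530)**2 = (76 + 530)**2 = 606**2 = 367236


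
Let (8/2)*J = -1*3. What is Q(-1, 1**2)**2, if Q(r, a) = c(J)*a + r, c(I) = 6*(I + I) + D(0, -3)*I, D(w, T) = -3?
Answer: 961/16 ≈ 60.063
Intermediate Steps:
J = -3/4 (J = (-1*3)/4 = (1/4)*(-3) = -3/4 ≈ -0.75000)
c(I) = 9*I (c(I) = 6*(I + I) - 3*I = 6*(2*I) - 3*I = 12*I - 3*I = 9*I)
Q(r, a) = r - 27*a/4 (Q(r, a) = (9*(-3/4))*a + r = -27*a/4 + r = r - 27*a/4)
Q(-1, 1**2)**2 = (-1 - 27/4*1**2)**2 = (-1 - 27/4*1)**2 = (-1 - 27/4)**2 = (-31/4)**2 = 961/16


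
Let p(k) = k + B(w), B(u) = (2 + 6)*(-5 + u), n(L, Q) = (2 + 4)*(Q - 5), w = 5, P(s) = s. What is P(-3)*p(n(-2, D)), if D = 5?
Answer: 0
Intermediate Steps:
n(L, Q) = -30 + 6*Q (n(L, Q) = 6*(-5 + Q) = -30 + 6*Q)
B(u) = -40 + 8*u (B(u) = 8*(-5 + u) = -40 + 8*u)
p(k) = k (p(k) = k + (-40 + 8*5) = k + (-40 + 40) = k + 0 = k)
P(-3)*p(n(-2, D)) = -3*(-30 + 6*5) = -3*(-30 + 30) = -3*0 = 0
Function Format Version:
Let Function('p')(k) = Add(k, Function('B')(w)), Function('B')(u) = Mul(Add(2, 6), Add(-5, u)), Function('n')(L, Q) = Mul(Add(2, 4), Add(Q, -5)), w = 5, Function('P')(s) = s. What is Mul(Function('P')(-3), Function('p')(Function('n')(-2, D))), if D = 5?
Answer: 0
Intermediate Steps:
Function('n')(L, Q) = Add(-30, Mul(6, Q)) (Function('n')(L, Q) = Mul(6, Add(-5, Q)) = Add(-30, Mul(6, Q)))
Function('B')(u) = Add(-40, Mul(8, u)) (Function('B')(u) = Mul(8, Add(-5, u)) = Add(-40, Mul(8, u)))
Function('p')(k) = k (Function('p')(k) = Add(k, Add(-40, Mul(8, 5))) = Add(k, Add(-40, 40)) = Add(k, 0) = k)
Mul(Function('P')(-3), Function('p')(Function('n')(-2, D))) = Mul(-3, Add(-30, Mul(6, 5))) = Mul(-3, Add(-30, 30)) = Mul(-3, 0) = 0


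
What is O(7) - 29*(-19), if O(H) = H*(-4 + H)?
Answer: 572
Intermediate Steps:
O(7) - 29*(-19) = 7*(-4 + 7) - 29*(-19) = 7*3 + 551 = 21 + 551 = 572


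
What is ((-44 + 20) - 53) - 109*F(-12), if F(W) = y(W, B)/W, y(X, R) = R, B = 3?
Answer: -199/4 ≈ -49.750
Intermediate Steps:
F(W) = 3/W
((-44 + 20) - 53) - 109*F(-12) = ((-44 + 20) - 53) - 327/(-12) = (-24 - 53) - 327*(-1)/12 = -77 - 109*(-¼) = -77 + 109/4 = -199/4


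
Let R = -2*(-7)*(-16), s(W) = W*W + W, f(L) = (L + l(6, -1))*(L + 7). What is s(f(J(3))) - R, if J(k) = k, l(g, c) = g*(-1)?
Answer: 1094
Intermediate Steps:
l(g, c) = -g
f(L) = (-6 + L)*(7 + L) (f(L) = (L - 1*6)*(L + 7) = (L - 6)*(7 + L) = (-6 + L)*(7 + L))
s(W) = W + W² (s(W) = W² + W = W + W²)
R = -224 (R = 14*(-16) = -224)
s(f(J(3))) - R = (-42 + 3 + 3²)*(1 + (-42 + 3 + 3²)) - 1*(-224) = (-42 + 3 + 9)*(1 + (-42 + 3 + 9)) + 224 = -30*(1 - 30) + 224 = -30*(-29) + 224 = 870 + 224 = 1094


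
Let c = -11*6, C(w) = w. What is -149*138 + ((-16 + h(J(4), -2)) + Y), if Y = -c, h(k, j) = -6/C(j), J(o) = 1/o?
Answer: -20509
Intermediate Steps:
h(k, j) = -6/j
c = -66
Y = 66 (Y = -1*(-66) = 66)
-149*138 + ((-16 + h(J(4), -2)) + Y) = -149*138 + ((-16 - 6/(-2)) + 66) = -20562 + ((-16 - 6*(-½)) + 66) = -20562 + ((-16 + 3) + 66) = -20562 + (-13 + 66) = -20562 + 53 = -20509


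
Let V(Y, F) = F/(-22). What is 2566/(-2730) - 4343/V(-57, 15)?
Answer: 2897801/455 ≈ 6368.8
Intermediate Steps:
V(Y, F) = -F/22 (V(Y, F) = F*(-1/22) = -F/22)
2566/(-2730) - 4343/V(-57, 15) = 2566/(-2730) - 4343/((-1/22*15)) = 2566*(-1/2730) - 4343/(-15/22) = -1283/1365 - 4343*(-22/15) = -1283/1365 + 95546/15 = 2897801/455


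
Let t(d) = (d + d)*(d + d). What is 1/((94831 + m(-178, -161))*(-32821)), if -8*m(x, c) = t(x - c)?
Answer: -2/6215411233 ≈ -3.2178e-10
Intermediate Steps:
t(d) = 4*d² (t(d) = (2*d)*(2*d) = 4*d²)
m(x, c) = -(x - c)²/2
1/((94831 + m(-178, -161))*(-32821)) = 1/((94831 - (-161 - 1*(-178))²/2)*(-32821)) = -1/32821/(94831 - (-161 + 178)²/2) = -1/32821/(94831 - ½*17²) = -1/32821/(94831 - ½*289) = -1/32821/(94831 - 289/2) = -1/32821/(189373/2) = (2/189373)*(-1/32821) = -2/6215411233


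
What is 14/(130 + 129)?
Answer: 2/37 ≈ 0.054054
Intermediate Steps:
14/(130 + 129) = 14/259 = 14*(1/259) = 2/37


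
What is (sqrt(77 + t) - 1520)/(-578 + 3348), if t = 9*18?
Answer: -152/277 + sqrt(239)/2770 ≈ -0.54316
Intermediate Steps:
t = 162
(sqrt(77 + t) - 1520)/(-578 + 3348) = (sqrt(77 + 162) - 1520)/(-578 + 3348) = (sqrt(239) - 1520)/2770 = (-1520 + sqrt(239))*(1/2770) = -152/277 + sqrt(239)/2770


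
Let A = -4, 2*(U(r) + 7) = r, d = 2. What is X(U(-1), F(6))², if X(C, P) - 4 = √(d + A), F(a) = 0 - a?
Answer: (4 + I*√2)² ≈ 14.0 + 11.314*I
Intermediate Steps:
U(r) = -7 + r/2
F(a) = -a
X(C, P) = 4 + I*√2 (X(C, P) = 4 + √(2 - 4) = 4 + √(-2) = 4 + I*√2)
X(U(-1), F(6))² = (4 + I*√2)²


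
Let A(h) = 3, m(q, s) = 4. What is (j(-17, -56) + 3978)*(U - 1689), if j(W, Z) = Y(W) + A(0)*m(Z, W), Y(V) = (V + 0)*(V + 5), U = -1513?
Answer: -13429188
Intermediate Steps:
Y(V) = V*(5 + V)
j(W, Z) = 12 + W*(5 + W) (j(W, Z) = W*(5 + W) + 3*4 = W*(5 + W) + 12 = 12 + W*(5 + W))
(j(-17, -56) + 3978)*(U - 1689) = ((12 - 17*(5 - 17)) + 3978)*(-1513 - 1689) = ((12 - 17*(-12)) + 3978)*(-3202) = ((12 + 204) + 3978)*(-3202) = (216 + 3978)*(-3202) = 4194*(-3202) = -13429188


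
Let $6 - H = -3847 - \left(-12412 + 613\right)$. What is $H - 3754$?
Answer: $-11700$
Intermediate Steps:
$H = -7946$ ($H = 6 - \left(-3847 - \left(-12412 + 613\right)\right) = 6 - \left(-3847 - -11799\right) = 6 - \left(-3847 + 11799\right) = 6 - 7952 = -7946$)
$H - 3754 = -7946 - 3754 = -11700$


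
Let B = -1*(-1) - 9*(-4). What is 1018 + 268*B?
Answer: 10934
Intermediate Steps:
B = 37 (B = 1 + 36 = 37)
1018 + 268*B = 1018 + 268*37 = 1018 + 9916 = 10934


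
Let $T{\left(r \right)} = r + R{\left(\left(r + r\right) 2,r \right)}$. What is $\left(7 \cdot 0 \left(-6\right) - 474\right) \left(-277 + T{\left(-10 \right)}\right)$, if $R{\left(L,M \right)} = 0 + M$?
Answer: $140778$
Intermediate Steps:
$R{\left(L,M \right)} = M$
$T{\left(r \right)} = 2 r$ ($T{\left(r \right)} = r + r = 2 r$)
$\left(7 \cdot 0 \left(-6\right) - 474\right) \left(-277 + T{\left(-10 \right)}\right) = \left(7 \cdot 0 \left(-6\right) - 474\right) \left(-277 + 2 \left(-10\right)\right) = \left(0 \left(-6\right) - 474\right) \left(-277 - 20\right) = \left(0 - 474\right) \left(-297\right) = \left(-474\right) \left(-297\right) = 140778$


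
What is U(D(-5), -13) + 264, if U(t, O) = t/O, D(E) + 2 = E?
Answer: 3439/13 ≈ 264.54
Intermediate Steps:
D(E) = -2 + E
U(D(-5), -13) + 264 = (-2 - 5)/(-13) + 264 = -7*(-1/13) + 264 = 7/13 + 264 = 3439/13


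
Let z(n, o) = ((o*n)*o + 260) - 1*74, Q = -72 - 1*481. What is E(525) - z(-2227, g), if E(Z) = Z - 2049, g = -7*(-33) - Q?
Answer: 1368837202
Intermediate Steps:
Q = -553 (Q = -72 - 481 = -553)
g = 784 (g = -7*(-33) - 1*(-553) = 231 + 553 = 784)
E(Z) = -2049 + Z
z(n, o) = 186 + n*o² (z(n, o) = ((n*o)*o + 260) - 74 = (n*o² + 260) - 74 = (260 + n*o²) - 74 = 186 + n*o²)
E(525) - z(-2227, g) = (-2049 + 525) - (186 - 2227*784²) = -1524 - (186 - 2227*614656) = -1524 - (186 - 1368838912) = -1524 - 1*(-1368838726) = -1524 + 1368838726 = 1368837202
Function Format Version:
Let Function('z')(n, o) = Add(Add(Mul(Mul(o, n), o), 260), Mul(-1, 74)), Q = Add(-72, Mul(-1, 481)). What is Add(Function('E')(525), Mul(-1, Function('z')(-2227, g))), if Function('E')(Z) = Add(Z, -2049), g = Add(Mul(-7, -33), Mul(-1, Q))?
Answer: 1368837202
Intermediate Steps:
Q = -553 (Q = Add(-72, -481) = -553)
g = 784 (g = Add(Mul(-7, -33), Mul(-1, -553)) = Add(231, 553) = 784)
Function('E')(Z) = Add(-2049, Z)
Function('z')(n, o) = Add(186, Mul(n, Pow(o, 2))) (Function('z')(n, o) = Add(Add(Mul(Mul(n, o), o), 260), -74) = Add(Add(Mul(n, Pow(o, 2)), 260), -74) = Add(Add(260, Mul(n, Pow(o, 2))), -74) = Add(186, Mul(n, Pow(o, 2))))
Add(Function('E')(525), Mul(-1, Function('z')(-2227, g))) = Add(Add(-2049, 525), Mul(-1, Add(186, Mul(-2227, Pow(784, 2))))) = Add(-1524, Mul(-1, Add(186, Mul(-2227, 614656)))) = Add(-1524, Mul(-1, Add(186, -1368838912))) = Add(-1524, Mul(-1, -1368838726)) = Add(-1524, 1368838726) = 1368837202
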